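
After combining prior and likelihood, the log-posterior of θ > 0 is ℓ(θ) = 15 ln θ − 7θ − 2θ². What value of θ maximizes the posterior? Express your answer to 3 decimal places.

θ̂_MAP = 1.250

ℓ'(θ) = 15/θ − 7 − 4θ. Setting this to zero and multiplying by θ: 4θ² + 7θ − 15 = 0.
θ = (−7 + √(7² + 4·4·15)) / (2·4) = (−7 + √289) / 8 = (−7 + 17)/8 = 5/4.
ℓ''(θ) = −15/θ² − 4 < 0, confirming a maximum.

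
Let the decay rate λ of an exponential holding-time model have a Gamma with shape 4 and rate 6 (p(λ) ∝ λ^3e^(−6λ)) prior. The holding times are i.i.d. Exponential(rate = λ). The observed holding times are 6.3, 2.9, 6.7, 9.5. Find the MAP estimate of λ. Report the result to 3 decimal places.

The Exponential(rate=λ) likelihood is ∝ λ^n e^(−λΣtᵢ). Here n = 4 and Σtᵢ = 6.3 + 2.9 + 6.7 + 9.5 = 25.4.
Posterior ∝ λ^3e^(−6λ) · λ^4e^(−25.4λ) = λ^7e^(−31.4λ), i.e. Gamma(8, 31.4).
Mode = (a−1)/b = 7/31.4 ≈ 0.223.

λ̂_MAP = 0.223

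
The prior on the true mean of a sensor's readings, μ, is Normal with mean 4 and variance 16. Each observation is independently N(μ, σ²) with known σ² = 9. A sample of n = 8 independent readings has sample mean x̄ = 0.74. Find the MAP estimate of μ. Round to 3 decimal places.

n = 8, x̄ = 0.74.
For a Normal prior and Normal likelihood with known variance, the posterior is Normal; its mode equals its mean, the precision-weighted average.
Prior precision 1/σ₀² = 1/16 = 0.0625; data precision n/σ² = 8/9.
μ̂ = (0.0625·4 + (8/9)·0.74) / (0.0625 + 8/9) = (817/900)/(137/144) = 3268/3425 ≈ 0.954.

μ̂_MAP = 0.954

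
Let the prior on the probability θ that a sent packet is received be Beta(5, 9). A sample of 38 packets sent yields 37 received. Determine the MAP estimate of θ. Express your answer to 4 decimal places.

Prior: Beta(5, 9).
Data: 37 successes in 38 trials. The binomial likelihood contributes θ^37(1−θ)^1, so the posterior is Beta(5+37, 9+1) = Beta(42, 10).
For Beta(a, b) with a, b > 1 the mode is (a−1)/(a+b−2) = 41/50 ≈ 0.8200.

θ̂_MAP = 0.8200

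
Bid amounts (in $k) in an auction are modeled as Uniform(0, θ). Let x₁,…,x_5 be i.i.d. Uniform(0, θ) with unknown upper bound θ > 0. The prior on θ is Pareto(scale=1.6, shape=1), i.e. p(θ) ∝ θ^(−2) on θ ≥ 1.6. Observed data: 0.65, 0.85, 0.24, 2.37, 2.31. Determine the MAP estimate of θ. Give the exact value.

θ̂_MAP = 2.37

The Uniform(0, θ) likelihood is θ^(−n) for θ ≥ max(xᵢ), zero otherwise. Here max(xᵢ) = 2.37.
Posterior ∝ θ^(−2) · θ^(−5) = θ^(−7) on θ ≥ max(1.6, 2.37) = 2.37.
This density is strictly decreasing in θ, so the posterior mode lies at the lower boundary of the support.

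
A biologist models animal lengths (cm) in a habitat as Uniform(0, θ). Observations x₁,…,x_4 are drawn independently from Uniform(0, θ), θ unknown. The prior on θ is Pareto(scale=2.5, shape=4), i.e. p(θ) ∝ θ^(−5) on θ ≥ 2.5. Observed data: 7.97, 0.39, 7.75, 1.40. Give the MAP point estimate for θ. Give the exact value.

The Uniform(0, θ) likelihood is θ^(−n) for θ ≥ max(xᵢ), zero otherwise. Here max(xᵢ) = 7.97.
Posterior ∝ θ^(−5) · θ^(−4) = θ^(−9) on θ ≥ max(2.5, 7.97) = 7.97.
This density is strictly decreasing in θ, so the posterior mode lies at the lower boundary of the support.

θ̂_MAP = 7.97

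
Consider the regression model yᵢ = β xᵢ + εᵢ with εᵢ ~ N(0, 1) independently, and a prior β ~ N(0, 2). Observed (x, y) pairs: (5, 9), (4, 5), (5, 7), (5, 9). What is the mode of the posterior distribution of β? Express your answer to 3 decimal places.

β̂_MAP = 1.585

log p(β | y) = −Σ(yᵢ − βxᵢ)²/(2·1) − β²/(2·2) + const.
Setting the derivative to zero: Σxᵢ(yᵢ − βxᵢ)/1 − β/2 = 0, so β = Σxᵢyᵢ / (Σxᵢ² + σ²/τ²).
Σxᵢyᵢ = 5·9 + 4·5 + 5·7 + 5·9 = 145; Σxᵢ² = 91; σ²/τ² = 0.5.
β̂_MAP = 145 / (91 + 0.5) = 145/91.5 ≈ 1.585.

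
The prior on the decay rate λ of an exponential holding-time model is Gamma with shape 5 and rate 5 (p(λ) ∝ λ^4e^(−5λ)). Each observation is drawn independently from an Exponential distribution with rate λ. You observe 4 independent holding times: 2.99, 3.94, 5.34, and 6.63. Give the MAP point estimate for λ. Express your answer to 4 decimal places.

The Exponential(rate=λ) likelihood is ∝ λ^n e^(−λΣtᵢ). Here n = 4 and Σtᵢ = 2.99 + 3.94 + 5.34 + 6.63 = 18.90.
Posterior ∝ λ^4e^(−5λ) · λ^4e^(−18.90λ) = λ^8e^(−23.90λ), i.e. Gamma(9, 23.90).
Mode = (a−1)/b = 8/23.90 ≈ 0.3347.

λ̂_MAP = 0.3347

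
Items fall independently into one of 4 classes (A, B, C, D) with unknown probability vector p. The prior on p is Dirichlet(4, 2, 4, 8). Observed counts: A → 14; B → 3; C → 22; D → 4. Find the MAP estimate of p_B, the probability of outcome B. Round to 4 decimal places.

MAP estimate of p_B = 0.0702

The posterior is Dirichlet(αᵢ + nᵢ) = Dirichlet(18, 5, 26, 12).
For a Dirichlet(a₁,…,a_K) with all aᵢ > 1, the mode has j-th component (aⱼ − 1)/(Σaᵢ − K).
Here Σaᵢ = 61 and K = 4, so p_B = (5 − 1)/(61 − 4) = 4/57 ≈ 0.0702.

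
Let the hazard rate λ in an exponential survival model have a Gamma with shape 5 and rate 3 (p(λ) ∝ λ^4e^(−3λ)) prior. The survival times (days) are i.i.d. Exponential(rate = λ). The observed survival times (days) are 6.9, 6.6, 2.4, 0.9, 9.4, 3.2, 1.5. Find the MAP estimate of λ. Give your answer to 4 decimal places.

λ̂_MAP = 0.3245

The Exponential(rate=λ) likelihood is ∝ λ^n e^(−λΣtᵢ). Here n = 7 and Σtᵢ = 6.9 + 6.6 + 2.4 + 0.9 + 9.4 + 3.2 + 1.5 = 30.9.
Posterior ∝ λ^4e^(−3λ) · λ^7e^(−30.9λ) = λ^11e^(−33.9λ), i.e. Gamma(12, 33.9).
Mode = (a−1)/b = 11/33.9 ≈ 0.3245.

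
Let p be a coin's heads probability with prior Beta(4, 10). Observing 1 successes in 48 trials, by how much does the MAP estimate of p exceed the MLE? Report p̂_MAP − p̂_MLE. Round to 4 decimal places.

Posterior is Beta(5, 57); MAP = (5−1)/(62−2) = 4/60 ≈ 0.06667.
MLE ignores the prior: p̂_MLE = k/n = 1/48 ≈ 0.02083.
Difference = 4/60 − 1/48 = 11/240 ≈ 0.0458.

MAP − MLE = 0.0458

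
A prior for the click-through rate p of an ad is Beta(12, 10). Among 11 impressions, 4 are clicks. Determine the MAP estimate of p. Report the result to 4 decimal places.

p̂_MAP = 0.4839

Prior: Beta(12, 10).
Data: 4 successes in 11 trials. The binomial likelihood contributes p^4(1−p)^7, so the posterior is Beta(12+4, 10+7) = Beta(16, 17).
For Beta(a, b) with a, b > 1 the mode is (a−1)/(a+b−2) = 15/31 ≈ 0.4839.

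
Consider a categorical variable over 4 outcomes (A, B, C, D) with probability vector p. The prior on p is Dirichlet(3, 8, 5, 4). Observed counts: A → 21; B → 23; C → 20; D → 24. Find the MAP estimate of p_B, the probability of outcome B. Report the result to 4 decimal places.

The posterior is Dirichlet(αᵢ + nᵢ) = Dirichlet(24, 31, 25, 28).
For a Dirichlet(a₁,…,a_K) with all aᵢ > 1, the mode has j-th component (aⱼ − 1)/(Σaᵢ − K).
Here Σaᵢ = 108 and K = 4, so p_B = (31 − 1)/(108 − 4) = 30/104 ≈ 0.2885.

MAP estimate of p_B = 0.2885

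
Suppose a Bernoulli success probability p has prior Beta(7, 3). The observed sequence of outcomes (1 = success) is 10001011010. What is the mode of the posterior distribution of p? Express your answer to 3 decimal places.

p̂_MAP = 0.579

Prior: Beta(7, 3).
Data: 5 successes in 11 trials (from the sequence). The binomial likelihood contributes p^5(1−p)^6, so the posterior is Beta(7+5, 3+6) = Beta(12, 9).
For Beta(a, b) with a, b > 1 the mode is (a−1)/(a+b−2) = 11/19 ≈ 0.579.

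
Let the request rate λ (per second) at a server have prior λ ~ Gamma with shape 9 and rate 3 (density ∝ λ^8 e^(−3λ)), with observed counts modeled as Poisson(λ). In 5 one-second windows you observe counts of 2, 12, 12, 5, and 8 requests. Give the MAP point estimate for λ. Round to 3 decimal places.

λ̂_MAP = 5.875

Σxᵢ = 2+12+12+5+8 = 39, with n = 5.
Posterior ∝ λ^8e^(−3λ) · λ^39e^(−5λ) = λ^47e^(−8λ), i.e. Gamma(shape=48, rate=8).
The mode of a Gamma(a, b) with a ≥ 1 (shape–rate) is (a−1)/b = 47/8 ≈ 5.875.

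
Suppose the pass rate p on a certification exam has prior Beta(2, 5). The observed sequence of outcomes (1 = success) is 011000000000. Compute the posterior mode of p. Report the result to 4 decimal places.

p̂_MAP = 0.1765

Prior: Beta(2, 5).
Data: 2 successes in 12 trials (from the sequence). The binomial likelihood contributes p^2(1−p)^10, so the posterior is Beta(2+2, 5+10) = Beta(4, 15).
For Beta(a, b) with a, b > 1 the mode is (a−1)/(a+b−2) = 3/17 ≈ 0.1765.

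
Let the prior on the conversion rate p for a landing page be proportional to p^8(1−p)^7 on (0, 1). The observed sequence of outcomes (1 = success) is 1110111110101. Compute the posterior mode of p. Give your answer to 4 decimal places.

p̂_MAP = 0.6429

The prior density ∝ p^8(1−p)^7 is the kernel of Beta(9, 8).
Data: 10 successes in 13 trials (from the sequence). The binomial likelihood contributes p^10(1−p)^3, so the posterior is Beta(9+10, 8+3) = Beta(19, 11).
For Beta(a, b) with a, b > 1 the mode is (a−1)/(a+b−2) = 18/28 ≈ 0.6429.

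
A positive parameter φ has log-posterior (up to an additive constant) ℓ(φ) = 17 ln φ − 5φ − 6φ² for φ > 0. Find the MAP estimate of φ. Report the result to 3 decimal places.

ℓ'(φ) = 17/φ − 5 − 12φ. Setting this to zero and multiplying by φ: 12φ² + 5φ − 17 = 0.
φ = (−5 + √(5² + 4·12·17)) / (2·12) = (−5 + √841) / 24 = (−5 + 29)/24 = 1.
ℓ''(φ) = −17/φ² − 12 < 0, confirming a maximum.

φ̂_MAP = 1.000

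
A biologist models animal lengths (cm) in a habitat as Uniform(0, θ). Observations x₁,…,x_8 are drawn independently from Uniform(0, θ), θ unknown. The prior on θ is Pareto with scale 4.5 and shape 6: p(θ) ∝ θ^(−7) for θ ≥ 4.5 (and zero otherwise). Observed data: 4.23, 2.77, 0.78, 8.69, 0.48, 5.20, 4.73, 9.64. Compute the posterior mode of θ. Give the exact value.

θ̂_MAP = 9.64

The Uniform(0, θ) likelihood is θ^(−n) for θ ≥ max(xᵢ), zero otherwise. Here max(xᵢ) = 9.64.
Posterior ∝ θ^(−7) · θ^(−8) = θ^(−15) on θ ≥ max(4.5, 9.64) = 9.64.
This density is strictly decreasing in θ, so the posterior mode lies at the lower boundary of the support.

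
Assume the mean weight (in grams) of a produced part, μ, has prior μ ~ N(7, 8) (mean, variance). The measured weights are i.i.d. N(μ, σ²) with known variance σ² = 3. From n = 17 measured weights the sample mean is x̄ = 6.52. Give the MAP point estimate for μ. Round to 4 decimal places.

n = 17, x̄ = 6.52.
For a Normal prior and Normal likelihood with known variance, the posterior is Normal; its mode equals its mean, the precision-weighted average.
Prior precision 1/σ₀² = 1/8 = 0.125; data precision n/σ² = 17/3.
μ̂ = (0.125·7 + (17/3)·6.52) / (0.125 + 17/3) = (22693/600)/(139/24) = 22693/3475 ≈ 6.5304.

μ̂_MAP = 6.5304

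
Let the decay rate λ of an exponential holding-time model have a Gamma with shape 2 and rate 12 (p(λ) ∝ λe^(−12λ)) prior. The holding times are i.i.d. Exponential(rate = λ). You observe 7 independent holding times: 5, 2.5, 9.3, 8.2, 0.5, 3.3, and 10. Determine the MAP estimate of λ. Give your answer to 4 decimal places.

λ̂_MAP = 0.1575

The Exponential(rate=λ) likelihood is ∝ λ^n e^(−λΣtᵢ). Here n = 7 and Σtᵢ = 5 + 2.5 + 9.3 + 8.2 + 0.5 + 3.3 + 10 = 38.8.
Posterior ∝ λe^(−12λ) · λ^7e^(−38.8λ) = λ^8e^(−50.8λ), i.e. Gamma(9, 50.8).
Mode = (a−1)/b = 8/50.8 ≈ 0.1575.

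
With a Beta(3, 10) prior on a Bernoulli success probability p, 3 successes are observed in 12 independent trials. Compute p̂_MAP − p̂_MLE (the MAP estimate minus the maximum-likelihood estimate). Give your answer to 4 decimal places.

Posterior is Beta(6, 19); MAP = (6−1)/(25−2) = 5/23 ≈ 0.21739.
MLE ignores the prior: p̂_MLE = k/n = 3/12 ≈ 0.25000.
Difference = 5/23 − 3/12 = -3/92 ≈ -0.0326.

MAP − MLE = -0.0326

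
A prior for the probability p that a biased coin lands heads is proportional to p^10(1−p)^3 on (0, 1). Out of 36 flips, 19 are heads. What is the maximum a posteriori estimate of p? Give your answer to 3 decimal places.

p̂_MAP = 0.592

The prior density ∝ p^10(1−p)^3 is the kernel of Beta(11, 4).
Data: 19 successes in 36 trials. The binomial likelihood contributes p^19(1−p)^17, so the posterior is Beta(11+19, 4+17) = Beta(30, 21).
For Beta(a, b) with a, b > 1 the mode is (a−1)/(a+b−2) = 29/49 ≈ 0.592.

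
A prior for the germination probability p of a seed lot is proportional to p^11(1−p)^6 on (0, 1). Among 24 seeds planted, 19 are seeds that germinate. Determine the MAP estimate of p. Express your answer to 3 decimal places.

The prior density ∝ p^11(1−p)^6 is the kernel of Beta(12, 7).
Data: 19 successes in 24 trials. The binomial likelihood contributes p^19(1−p)^5, so the posterior is Beta(12+19, 7+5) = Beta(31, 12).
For Beta(a, b) with a, b > 1 the mode is (a−1)/(a+b−2) = 30/41 ≈ 0.732.

p̂_MAP = 0.732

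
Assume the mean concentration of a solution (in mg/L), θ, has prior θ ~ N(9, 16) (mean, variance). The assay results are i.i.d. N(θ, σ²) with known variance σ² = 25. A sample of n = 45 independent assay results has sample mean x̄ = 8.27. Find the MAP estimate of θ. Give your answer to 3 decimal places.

n = 45, x̄ = 8.27.
For a Normal prior and Normal likelihood with known variance, the posterior is Normal; its mode equals its mean, the precision-weighted average.
Prior precision 1/σ₀² = 1/16 = 0.0625; data precision n/σ² = 45/25 = 1.8.
θ̂ = (0.0625·9 + 1.8·8.27) / (0.0625 + 1.8) = 15.4485/1.8625 = 30897/3725 ≈ 8.294.

θ̂_MAP = 8.294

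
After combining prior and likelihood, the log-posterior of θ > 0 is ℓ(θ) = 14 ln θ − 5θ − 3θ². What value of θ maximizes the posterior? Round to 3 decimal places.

θ̂_MAP = 1.167

ℓ'(θ) = 14/θ − 5 − 6θ. Setting this to zero and multiplying by θ: 6θ² + 5θ − 14 = 0.
θ = (−5 + √(5² + 4·6·14)) / (2·6) = (−5 + √361) / 12 = (−5 + 19)/12 = 7/6.
ℓ''(θ) = −14/θ² − 6 < 0, confirming a maximum.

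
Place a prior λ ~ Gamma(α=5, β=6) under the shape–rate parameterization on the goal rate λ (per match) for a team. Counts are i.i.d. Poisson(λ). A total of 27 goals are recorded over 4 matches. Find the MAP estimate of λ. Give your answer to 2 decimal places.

Σxᵢ = 27, n = 4.
Posterior ∝ λ^4e^(−6λ) · λ^27e^(−4λ) = λ^31e^(−10λ), i.e. Gamma(shape=32, rate=10).
The mode of a Gamma(a, b) with a ≥ 1 (shape–rate) is (a−1)/b = 31/10 ≈ 3.10.

λ̂_MAP = 3.10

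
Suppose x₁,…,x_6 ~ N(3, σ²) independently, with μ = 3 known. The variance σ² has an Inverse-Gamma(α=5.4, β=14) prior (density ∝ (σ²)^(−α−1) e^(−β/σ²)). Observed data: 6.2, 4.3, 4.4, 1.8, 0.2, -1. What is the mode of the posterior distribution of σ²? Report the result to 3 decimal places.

σ̂²_MAP = 3.573

Sum of squared deviations about the known mean: SS = (6.2−3)² + (4.3−3)² + (4.4−3)² + (1.8−3)² + (0.2−3)² + (-1−3)² = 39.17.
The Normal likelihood contributes (σ²)^(−n/2) exp(−SS/(2σ²)), so the posterior is Inverse-Gamma(α + n/2, β + SS/2) = Inverse-Gamma(8.4, 33.585).
The mode of Inverse-Gamma(a, b) is b/(a+1) = 33.585/9.4 ≈ 3.573.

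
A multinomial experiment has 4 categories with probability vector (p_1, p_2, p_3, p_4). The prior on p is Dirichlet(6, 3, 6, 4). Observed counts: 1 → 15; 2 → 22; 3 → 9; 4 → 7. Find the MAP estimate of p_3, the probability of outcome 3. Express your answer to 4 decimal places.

MAP estimate: 0.2059

The posterior is Dirichlet(αᵢ + nᵢ) = Dirichlet(21, 25, 15, 11).
For a Dirichlet(a₁,…,a_K) with all aᵢ > 1, the mode has j-th component (aⱼ − 1)/(Σaᵢ − K).
Here Σaᵢ = 72 and K = 4, so p_3 = (15 − 1)/(72 − 4) = 14/68 ≈ 0.2059.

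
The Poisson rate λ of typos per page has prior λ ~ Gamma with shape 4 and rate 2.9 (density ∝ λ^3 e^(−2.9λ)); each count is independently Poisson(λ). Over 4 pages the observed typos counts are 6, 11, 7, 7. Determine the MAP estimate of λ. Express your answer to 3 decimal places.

Σxᵢ = 6+11+7+7 = 31, with n = 4.
Posterior ∝ λ^3e^(−2.9λ) · λ^31e^(−4λ) = λ^34e^(−6.9λ), i.e. Gamma(shape=35, rate=6.9).
The mode of a Gamma(a, b) with a ≥ 1 (shape–rate) is (a−1)/b = 34/6.9 ≈ 4.928.

λ̂_MAP = 4.928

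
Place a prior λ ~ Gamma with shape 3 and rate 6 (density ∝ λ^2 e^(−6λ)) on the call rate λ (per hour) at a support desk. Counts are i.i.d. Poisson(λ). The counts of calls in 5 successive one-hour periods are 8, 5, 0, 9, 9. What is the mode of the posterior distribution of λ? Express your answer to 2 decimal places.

Σxᵢ = 8+5+0+9+9 = 31, with n = 5.
Posterior ∝ λ^2e^(−6λ) · λ^31e^(−5λ) = λ^33e^(−11λ), i.e. Gamma(shape=34, rate=11).
The mode of a Gamma(a, b) with a ≥ 1 (shape–rate) is (a−1)/b = 33/11 ≈ 3.00.

λ̂_MAP = 3.00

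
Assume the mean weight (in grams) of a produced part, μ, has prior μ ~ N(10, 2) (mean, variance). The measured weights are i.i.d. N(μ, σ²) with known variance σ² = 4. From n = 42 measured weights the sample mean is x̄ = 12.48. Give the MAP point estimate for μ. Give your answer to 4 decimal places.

n = 42, x̄ = 12.48.
For a Normal prior and Normal likelihood with known variance, the posterior is Normal; its mode equals its mean, the precision-weighted average.
Prior precision 1/σ₀² = 1/2 = 0.5; data precision n/σ² = 42/4 = 10.5.
μ̂ = (0.5·10 + 10.5·12.48) / (0.5 + 10.5) = 136.04/11 = 3401/275 ≈ 12.3673.

μ̂_MAP = 12.3673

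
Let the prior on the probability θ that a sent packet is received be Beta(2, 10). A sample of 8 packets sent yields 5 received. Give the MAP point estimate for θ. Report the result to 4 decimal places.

Prior: Beta(2, 10).
Data: 5 successes in 8 trials. The binomial likelihood contributes θ^5(1−θ)^3, so the posterior is Beta(2+5, 10+3) = Beta(7, 13).
For Beta(a, b) with a, b > 1 the mode is (a−1)/(a+b−2) = 6/18 ≈ 0.3333.

θ̂_MAP = 0.3333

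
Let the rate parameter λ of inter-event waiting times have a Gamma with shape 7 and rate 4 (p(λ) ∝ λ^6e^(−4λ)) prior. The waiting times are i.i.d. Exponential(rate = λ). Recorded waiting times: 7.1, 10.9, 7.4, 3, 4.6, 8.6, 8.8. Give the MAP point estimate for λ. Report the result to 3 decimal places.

λ̂_MAP = 0.239

The Exponential(rate=λ) likelihood is ∝ λ^n e^(−λΣtᵢ). Here n = 7 and Σtᵢ = 7.1 + 10.9 + 7.4 + 3 + 4.6 + 8.6 + 8.8 = 50.4.
Posterior ∝ λ^6e^(−4λ) · λ^7e^(−50.4λ) = λ^13e^(−54.4λ), i.e. Gamma(14, 54.4).
Mode = (a−1)/b = 13/54.4 ≈ 0.239.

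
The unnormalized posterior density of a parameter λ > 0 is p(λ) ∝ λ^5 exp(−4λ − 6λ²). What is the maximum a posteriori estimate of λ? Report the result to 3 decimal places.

λ̂_MAP = 0.500

ℓ'(λ) = 5/λ − 4 − 12λ. Setting this to zero and multiplying by λ: 12λ² + 4λ − 5 = 0.
λ = (−4 + √(4² + 4·12·5)) / (2·12) = (−4 + √256) / 24 = (−4 + 16)/24 = 1/2.
ℓ''(λ) = −5/λ² − 12 < 0, confirming a maximum.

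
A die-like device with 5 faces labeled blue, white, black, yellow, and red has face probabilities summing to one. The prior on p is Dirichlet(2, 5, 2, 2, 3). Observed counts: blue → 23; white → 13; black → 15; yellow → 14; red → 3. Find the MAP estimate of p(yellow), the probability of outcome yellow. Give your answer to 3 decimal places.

MAP estimate of p(yellow) = 0.195

The posterior is Dirichlet(αᵢ + nᵢ) = Dirichlet(25, 18, 17, 16, 6).
For a Dirichlet(a₁,…,a_K) with all aᵢ > 1, the mode has j-th component (aⱼ − 1)/(Σaᵢ − K).
Here Σaᵢ = 82 and K = 5, so p(yellow) = (16 − 1)/(82 − 5) = 15/77 ≈ 0.195.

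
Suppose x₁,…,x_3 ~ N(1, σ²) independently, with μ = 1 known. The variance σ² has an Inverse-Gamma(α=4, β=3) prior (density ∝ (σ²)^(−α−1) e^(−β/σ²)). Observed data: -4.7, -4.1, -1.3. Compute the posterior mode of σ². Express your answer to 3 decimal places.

σ̂²_MAP = 5.368

Sum of squared deviations about the known mean: SS = (-4.7−1)² + (-4.1−1)² + (-1.3−1)² = 63.79.
The Normal likelihood contributes (σ²)^(−n/2) exp(−SS/(2σ²)), so the posterior is Inverse-Gamma(α + n/2, β + SS/2) = Inverse-Gamma(5.5, 34.895).
The mode of Inverse-Gamma(a, b) is b/(a+1) = 34.895/6.5 ≈ 5.368.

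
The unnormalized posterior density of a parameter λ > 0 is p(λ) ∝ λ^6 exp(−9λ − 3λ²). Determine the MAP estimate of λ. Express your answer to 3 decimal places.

λ̂_MAP = 0.500

ℓ'(λ) = 6/λ − 9 − 6λ. Setting this to zero and multiplying by λ: 6λ² + 9λ − 6 = 0.
λ = (−9 + √(9² + 4·6·6)) / (2·6) = (−9 + √225) / 12 = (−9 + 15)/12 = 1/2.
ℓ''(λ) = −6/λ² − 6 < 0, confirming a maximum.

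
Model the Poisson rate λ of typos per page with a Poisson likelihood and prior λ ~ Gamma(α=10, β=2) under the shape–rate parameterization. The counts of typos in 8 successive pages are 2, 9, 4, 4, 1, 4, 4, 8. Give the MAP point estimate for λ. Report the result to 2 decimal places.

Σxᵢ = 2+9+4+4+1+4+4+8 = 36, with n = 8.
Posterior ∝ λ^9e^(−2λ) · λ^36e^(−8λ) = λ^45e^(−10λ), i.e. Gamma(shape=46, rate=10).
The mode of a Gamma(a, b) with a ≥ 1 (shape–rate) is (a−1)/b = 45/10 ≈ 4.50.

λ̂_MAP = 4.50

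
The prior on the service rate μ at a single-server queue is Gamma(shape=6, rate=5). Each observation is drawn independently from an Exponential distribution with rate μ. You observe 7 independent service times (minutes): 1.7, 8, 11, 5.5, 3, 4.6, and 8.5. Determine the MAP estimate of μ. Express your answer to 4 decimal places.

μ̂_MAP = 0.2537

The Exponential(rate=μ) likelihood is ∝ μ^n e^(−μΣtᵢ). Here n = 7 and Σtᵢ = 1.7 + 8 + 11 + 5.5 + 3 + 4.6 + 8.5 = 42.3.
Posterior ∝ μ^5e^(−5μ) · μ^7e^(−42.3μ) = μ^12e^(−47.3μ), i.e. Gamma(13, 47.3).
Mode = (a−1)/b = 12/47.3 ≈ 0.2537.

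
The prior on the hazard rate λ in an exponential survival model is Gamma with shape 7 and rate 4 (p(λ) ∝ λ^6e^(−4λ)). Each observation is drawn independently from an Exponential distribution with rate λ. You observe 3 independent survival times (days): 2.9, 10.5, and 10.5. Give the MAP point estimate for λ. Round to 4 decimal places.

λ̂_MAP = 0.3226

The Exponential(rate=λ) likelihood is ∝ λ^n e^(−λΣtᵢ). Here n = 3 and Σtᵢ = 2.9 + 10.5 + 10.5 = 23.9.
Posterior ∝ λ^6e^(−4λ) · λ^3e^(−23.9λ) = λ^9e^(−27.9λ), i.e. Gamma(10, 27.9).
Mode = (a−1)/b = 9/27.9 ≈ 0.3226.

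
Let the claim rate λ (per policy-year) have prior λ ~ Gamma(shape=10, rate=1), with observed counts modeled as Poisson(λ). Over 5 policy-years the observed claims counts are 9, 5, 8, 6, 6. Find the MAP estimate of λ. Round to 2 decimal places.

λ̂_MAP = 7.17

Σxᵢ = 9+5+8+6+6 = 34, with n = 5.
Posterior ∝ λ^9e^(−1λ) · λ^34e^(−5λ) = λ^43e^(−6λ), i.e. Gamma(shape=44, rate=6).
The mode of a Gamma(a, b) with a ≥ 1 (shape–rate) is (a−1)/b = 43/6 ≈ 7.17.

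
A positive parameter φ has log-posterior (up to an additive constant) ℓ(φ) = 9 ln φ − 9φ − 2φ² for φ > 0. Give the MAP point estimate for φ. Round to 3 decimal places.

φ̂_MAP = 0.750

ℓ'(φ) = 9/φ − 9 − 4φ. Setting this to zero and multiplying by φ: 4φ² + 9φ − 9 = 0.
φ = (−9 + √(9² + 4·4·9)) / (2·4) = (−9 + √225) / 8 = (−9 + 15)/8 = 3/4.
ℓ''(φ) = −9/φ² − 4 < 0, confirming a maximum.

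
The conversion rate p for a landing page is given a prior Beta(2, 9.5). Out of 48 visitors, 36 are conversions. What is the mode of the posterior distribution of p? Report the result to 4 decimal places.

p̂_MAP = 0.6435

Prior: Beta(2, 9.5).
Data: 36 successes in 48 trials. The binomial likelihood contributes p^36(1−p)^12, so the posterior is Beta(2+36, 9.5+12) = Beta(38, 21.5).
For Beta(a, b) with a, b > 1 the mode is (a−1)/(a+b−2) = 37/57.5 ≈ 0.6435.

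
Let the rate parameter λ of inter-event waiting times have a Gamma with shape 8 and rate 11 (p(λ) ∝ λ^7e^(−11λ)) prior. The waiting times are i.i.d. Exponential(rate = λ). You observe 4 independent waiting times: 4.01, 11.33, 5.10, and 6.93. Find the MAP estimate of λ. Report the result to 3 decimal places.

λ̂_MAP = 0.287

The Exponential(rate=λ) likelihood is ∝ λ^n e^(−λΣtᵢ). Here n = 4 and Σtᵢ = 4.01 + 11.33 + 5.10 + 6.93 = 27.37.
Posterior ∝ λ^7e^(−11λ) · λ^4e^(−27.37λ) = λ^11e^(−38.37λ), i.e. Gamma(12, 38.37).
Mode = (a−1)/b = 11/38.37 ≈ 0.287.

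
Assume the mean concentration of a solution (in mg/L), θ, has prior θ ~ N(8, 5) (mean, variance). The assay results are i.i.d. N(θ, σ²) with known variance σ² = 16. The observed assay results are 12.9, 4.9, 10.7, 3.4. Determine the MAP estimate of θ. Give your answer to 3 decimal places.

n = 4; x̄ = (12.9 + 4.9 + 10.7 + 3.4)/4 = 31.9/4 = 7.975.
For a Normal prior and Normal likelihood with known variance, the posterior is Normal; its mode equals its mean, the precision-weighted average.
Prior precision 1/σ₀² = 1/5 = 0.2; data precision n/σ² = 4/16 = 0.25.
θ̂ = (0.2·8 + 0.25·7.975) / (0.2 + 0.25) = 3.59375/0.45 = 575/72 ≈ 7.986.

θ̂_MAP = 7.986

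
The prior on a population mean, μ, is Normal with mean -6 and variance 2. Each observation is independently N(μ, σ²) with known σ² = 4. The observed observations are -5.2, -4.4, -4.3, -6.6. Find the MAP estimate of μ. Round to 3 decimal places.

n = 4; x̄ = ((-5.2) + (-4.4) + (-4.3) + (-6.6))/4 = -20.5/4 = -5.125.
For a Normal prior and Normal likelihood with known variance, the posterior is Normal; its mode equals its mean, the precision-weighted average.
Prior precision 1/σ₀² = 1/2 = 0.5; data precision n/σ² = 4/4 = 1.
μ̂ = (0.5·(-6) + 1·(-5.125)) / (0.5 + 1) = (-8.125)/1.5 = -65/12 ≈ -5.417.

μ̂_MAP = -5.417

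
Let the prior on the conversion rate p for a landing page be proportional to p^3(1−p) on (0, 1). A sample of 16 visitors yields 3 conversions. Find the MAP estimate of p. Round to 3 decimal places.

p̂_MAP = 0.300

The prior density ∝ p^3(1−p)^1 is the kernel of Beta(4, 2).
Data: 3 successes in 16 trials. The binomial likelihood contributes p^3(1−p)^13, so the posterior is Beta(4+3, 2+13) = Beta(7, 15).
For Beta(a, b) with a, b > 1 the mode is (a−1)/(a+b−2) = 6/20 ≈ 0.300.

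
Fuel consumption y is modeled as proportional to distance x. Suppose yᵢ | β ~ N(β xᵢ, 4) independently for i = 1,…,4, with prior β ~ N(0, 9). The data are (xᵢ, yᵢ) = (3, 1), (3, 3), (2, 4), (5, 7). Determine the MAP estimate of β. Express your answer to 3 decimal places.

log p(β | y) = −Σ(yᵢ − βxᵢ)²/(2·4) − β²/(2·9) + const.
Setting the derivative to zero: Σxᵢ(yᵢ − βxᵢ)/4 − β/9 = 0, so β = Σxᵢyᵢ / (Σxᵢ² + σ²/τ²).
Σxᵢyᵢ = 3·1 + 3·3 + 2·4 + 5·7 = 55; Σxᵢ² = 47; σ²/τ² = 4/9.
β̂_MAP = 55 / (47 + 4/9) = 55/(427/9) = 495/427 ≈ 1.159.

β̂_MAP = 1.159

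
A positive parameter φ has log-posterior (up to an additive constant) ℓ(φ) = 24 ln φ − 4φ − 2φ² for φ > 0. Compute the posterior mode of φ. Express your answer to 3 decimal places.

ℓ'(φ) = 24/φ − 4 − 4φ. Setting this to zero and multiplying by φ: 4φ² + 4φ − 24 = 0.
φ = (−4 + √(4² + 4·4·24)) / (2·4) = (−4 + √400) / 8 = (−4 + 20)/8 = 2.
ℓ''(φ) = −24/φ² − 4 < 0, confirming a maximum.

φ̂_MAP = 2.000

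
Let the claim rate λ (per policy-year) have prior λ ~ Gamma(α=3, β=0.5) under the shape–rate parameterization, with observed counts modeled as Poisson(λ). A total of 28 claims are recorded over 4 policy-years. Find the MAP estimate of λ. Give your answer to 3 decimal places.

λ̂_MAP = 6.667

Σxᵢ = 28, n = 4.
Posterior ∝ λ^2e^(−0.5λ) · λ^28e^(−4λ) = λ^30e^(−4.5λ), i.e. Gamma(shape=31, rate=4.5).
The mode of a Gamma(a, b) with a ≥ 1 (shape–rate) is (a−1)/b = 30/4.5 ≈ 6.667.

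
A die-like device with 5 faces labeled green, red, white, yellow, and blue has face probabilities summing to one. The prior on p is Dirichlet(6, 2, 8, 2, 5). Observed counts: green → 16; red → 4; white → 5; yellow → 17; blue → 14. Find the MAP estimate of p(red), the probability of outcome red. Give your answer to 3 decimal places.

The posterior is Dirichlet(αᵢ + nᵢ) = Dirichlet(22, 6, 13, 19, 19).
For a Dirichlet(a₁,…,a_K) with all aᵢ > 1, the mode has j-th component (aⱼ − 1)/(Σaᵢ − K).
Here Σaᵢ = 79 and K = 5, so p(red) = (6 − 1)/(79 − 5) = 5/74 ≈ 0.068.

MAP estimate of p(red) = 0.068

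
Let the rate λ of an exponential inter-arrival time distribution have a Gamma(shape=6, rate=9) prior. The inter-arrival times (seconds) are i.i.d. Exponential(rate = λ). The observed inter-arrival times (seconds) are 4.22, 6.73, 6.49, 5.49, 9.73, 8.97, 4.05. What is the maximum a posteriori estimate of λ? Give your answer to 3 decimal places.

The Exponential(rate=λ) likelihood is ∝ λ^n e^(−λΣtᵢ). Here n = 7 and Σtᵢ = 4.22 + 6.73 + 6.49 + 5.49 + 9.73 + 8.97 + 4.05 = 45.68.
Posterior ∝ λ^5e^(−9λ) · λ^7e^(−45.68λ) = λ^12e^(−54.68λ), i.e. Gamma(13, 54.68).
Mode = (a−1)/b = 12/54.68 ≈ 0.219.

λ̂_MAP = 0.219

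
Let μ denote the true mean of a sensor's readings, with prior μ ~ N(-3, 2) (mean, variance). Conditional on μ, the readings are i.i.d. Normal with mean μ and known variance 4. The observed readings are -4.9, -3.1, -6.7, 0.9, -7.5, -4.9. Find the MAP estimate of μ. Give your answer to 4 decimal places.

μ̂_MAP = -4.0250

n = 6; x̄ = ((-4.9) + (-3.1) + (-6.7) + 0.9 + (-7.5) + (-4.9))/6 = -26.2/6 = -131/30 ≈ -4.3667.
For a Normal prior and Normal likelihood with known variance, the posterior is Normal; its mode equals its mean, the precision-weighted average.
Prior precision 1/σ₀² = 1/2 = 0.5; data precision n/σ² = 6/4 = 1.5.
μ̂ = (0.5·(-3) + 1.5·(-131/30)) / (0.5 + 1.5) = (-8.05)/2 = -4.0250.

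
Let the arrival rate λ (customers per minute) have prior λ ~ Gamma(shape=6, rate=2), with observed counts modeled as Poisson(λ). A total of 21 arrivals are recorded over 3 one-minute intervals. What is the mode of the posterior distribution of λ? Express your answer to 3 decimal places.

Σxᵢ = 21, n = 3.
Posterior ∝ λ^5e^(−2λ) · λ^21e^(−3λ) = λ^26e^(−5λ), i.e. Gamma(shape=27, rate=5).
The mode of a Gamma(a, b) with a ≥ 1 (shape–rate) is (a−1)/b = 26/5 ≈ 5.200.

λ̂_MAP = 5.200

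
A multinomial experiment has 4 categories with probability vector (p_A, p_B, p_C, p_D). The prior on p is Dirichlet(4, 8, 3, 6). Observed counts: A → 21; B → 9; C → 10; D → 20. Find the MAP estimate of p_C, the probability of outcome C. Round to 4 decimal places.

The posterior is Dirichlet(αᵢ + nᵢ) = Dirichlet(25, 17, 13, 26).
For a Dirichlet(a₁,…,a_K) with all aᵢ > 1, the mode has j-th component (aⱼ − 1)/(Σaᵢ − K).
Here Σaᵢ = 81 and K = 4, so p_C = (13 − 1)/(81 − 4) = 12/77 ≈ 0.1558.

MAP estimate of p_C = 0.1558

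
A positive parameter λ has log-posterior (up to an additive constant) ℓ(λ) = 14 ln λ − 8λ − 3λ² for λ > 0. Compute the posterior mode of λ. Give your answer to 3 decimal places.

ℓ'(λ) = 14/λ − 8 − 6λ. Setting this to zero and multiplying by λ: 6λ² + 8λ − 14 = 0.
λ = (−8 + √(8² + 4·6·14)) / (2·6) = (−8 + √400) / 12 = (−8 + 20)/12 = 1.
ℓ''(λ) = −14/λ² − 6 < 0, confirming a maximum.

λ̂_MAP = 1.000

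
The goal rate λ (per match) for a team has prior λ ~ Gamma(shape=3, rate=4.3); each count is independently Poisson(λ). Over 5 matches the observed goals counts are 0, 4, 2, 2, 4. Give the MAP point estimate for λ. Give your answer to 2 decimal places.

λ̂_MAP = 1.51

Σxᵢ = 0+4+2+2+4 = 12, with n = 5.
Posterior ∝ λ^2e^(−4.3λ) · λ^12e^(−5λ) = λ^14e^(−9.3λ), i.e. Gamma(shape=15, rate=9.3).
The mode of a Gamma(a, b) with a ≥ 1 (shape–rate) is (a−1)/b = 14/9.3 ≈ 1.51.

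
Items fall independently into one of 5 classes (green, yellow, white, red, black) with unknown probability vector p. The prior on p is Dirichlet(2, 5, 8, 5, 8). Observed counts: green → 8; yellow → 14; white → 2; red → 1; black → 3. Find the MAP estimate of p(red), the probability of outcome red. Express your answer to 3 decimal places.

MAP estimate of p(red) = 0.098

The posterior is Dirichlet(αᵢ + nᵢ) = Dirichlet(10, 19, 10, 6, 11).
For a Dirichlet(a₁,…,a_K) with all aᵢ > 1, the mode has j-th component (aⱼ − 1)/(Σaᵢ − K).
Here Σaᵢ = 56 and K = 5, so p(red) = (6 − 1)/(56 − 5) = 5/51 ≈ 0.098.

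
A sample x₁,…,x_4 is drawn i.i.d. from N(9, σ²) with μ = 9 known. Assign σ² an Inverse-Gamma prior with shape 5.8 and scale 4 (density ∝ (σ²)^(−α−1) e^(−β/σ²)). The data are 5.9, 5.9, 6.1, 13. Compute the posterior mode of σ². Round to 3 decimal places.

Sum of squared deviations about the known mean: SS = (5.9−9)² + (5.9−9)² + (6.1−9)² + (13−9)² = 43.63.
The Normal likelihood contributes (σ²)^(−n/2) exp(−SS/(2σ²)), so the posterior is Inverse-Gamma(α + n/2, β + SS/2) = Inverse-Gamma(7.8, 25.815).
The mode of Inverse-Gamma(a, b) is b/(a+1) = 25.815/8.8 ≈ 2.934.

σ̂²_MAP = 2.934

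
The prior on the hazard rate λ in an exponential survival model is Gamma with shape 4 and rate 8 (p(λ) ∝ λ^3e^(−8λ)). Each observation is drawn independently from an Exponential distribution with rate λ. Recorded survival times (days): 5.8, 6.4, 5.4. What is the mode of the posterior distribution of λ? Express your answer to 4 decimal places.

λ̂_MAP = 0.2344

The Exponential(rate=λ) likelihood is ∝ λ^n e^(−λΣtᵢ). Here n = 3 and Σtᵢ = 5.8 + 6.4 + 5.4 = 17.6.
Posterior ∝ λ^3e^(−8λ) · λ^3e^(−17.6λ) = λ^6e^(−25.6λ), i.e. Gamma(7, 25.6).
Mode = (a−1)/b = 6/25.6 ≈ 0.2344.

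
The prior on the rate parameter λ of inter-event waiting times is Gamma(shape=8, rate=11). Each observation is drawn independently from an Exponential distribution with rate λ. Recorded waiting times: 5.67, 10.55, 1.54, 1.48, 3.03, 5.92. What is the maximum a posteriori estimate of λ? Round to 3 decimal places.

λ̂_MAP = 0.332

The Exponential(rate=λ) likelihood is ∝ λ^n e^(−λΣtᵢ). Here n = 6 and Σtᵢ = 5.67 + 10.55 + 1.54 + 1.48 + 3.03 + 5.92 = 28.19.
Posterior ∝ λ^7e^(−11λ) · λ^6e^(−28.19λ) = λ^13e^(−39.19λ), i.e. Gamma(14, 39.19).
Mode = (a−1)/b = 13/39.19 ≈ 0.332.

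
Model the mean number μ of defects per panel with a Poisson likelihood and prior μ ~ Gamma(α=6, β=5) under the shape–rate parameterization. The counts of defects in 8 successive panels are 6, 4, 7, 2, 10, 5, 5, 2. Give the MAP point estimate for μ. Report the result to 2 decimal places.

μ̂_MAP = 3.54

Σxᵢ = 6+4+7+2+10+5+5+2 = 41, with n = 8.
Posterior ∝ μ^5e^(−5μ) · μ^41e^(−8μ) = μ^46e^(−13μ), i.e. Gamma(shape=47, rate=13).
The mode of a Gamma(a, b) with a ≥ 1 (shape–rate) is (a−1)/b = 46/13 ≈ 3.54.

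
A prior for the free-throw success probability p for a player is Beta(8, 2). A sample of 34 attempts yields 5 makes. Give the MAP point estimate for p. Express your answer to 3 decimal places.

p̂_MAP = 0.286

Prior: Beta(8, 2).
Data: 5 successes in 34 trials. The binomial likelihood contributes p^5(1−p)^29, so the posterior is Beta(8+5, 2+29) = Beta(13, 31).
For Beta(a, b) with a, b > 1 the mode is (a−1)/(a+b−2) = 12/42 ≈ 0.286.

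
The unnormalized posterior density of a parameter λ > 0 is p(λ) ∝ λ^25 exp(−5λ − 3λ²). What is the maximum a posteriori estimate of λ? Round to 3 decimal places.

λ̂_MAP = 1.667

ℓ'(λ) = 25/λ − 5 − 6λ. Setting this to zero and multiplying by λ: 6λ² + 5λ − 25 = 0.
λ = (−5 + √(5² + 4·6·25)) / (2·6) = (−5 + √625) / 12 = (−5 + 25)/12 = 5/3.
ℓ''(λ) = −25/λ² − 6 < 0, confirming a maximum.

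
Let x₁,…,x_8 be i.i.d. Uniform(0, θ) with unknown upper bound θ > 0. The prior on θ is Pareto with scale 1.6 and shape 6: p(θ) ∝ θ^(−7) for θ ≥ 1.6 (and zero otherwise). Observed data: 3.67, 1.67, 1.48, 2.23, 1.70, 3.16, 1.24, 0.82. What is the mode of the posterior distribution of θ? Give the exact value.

The Uniform(0, θ) likelihood is θ^(−n) for θ ≥ max(xᵢ), zero otherwise. Here max(xᵢ) = 3.67.
Posterior ∝ θ^(−7) · θ^(−8) = θ^(−15) on θ ≥ max(1.6, 3.67) = 3.67.
This density is strictly decreasing in θ, so the posterior mode lies at the lower boundary of the support.

θ̂_MAP = 3.67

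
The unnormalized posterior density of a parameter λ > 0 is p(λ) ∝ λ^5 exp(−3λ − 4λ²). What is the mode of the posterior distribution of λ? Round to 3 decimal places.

λ̂_MAP = 0.625

ℓ'(λ) = 5/λ − 3 − 8λ. Setting this to zero and multiplying by λ: 8λ² + 3λ − 5 = 0.
λ = (−3 + √(3² + 4·8·5)) / (2·8) = (−3 + √169) / 16 = (−3 + 13)/16 = 5/8.
ℓ''(λ) = −5/λ² − 8 < 0, confirming a maximum.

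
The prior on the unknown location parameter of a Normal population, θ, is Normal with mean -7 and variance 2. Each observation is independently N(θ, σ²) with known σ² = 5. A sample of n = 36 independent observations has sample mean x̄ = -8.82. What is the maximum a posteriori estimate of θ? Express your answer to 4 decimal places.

n = 36, x̄ = -8.82.
For a Normal prior and Normal likelihood with known variance, the posterior is Normal; its mode equals its mean, the precision-weighted average.
Prior precision 1/σ₀² = 1/2 = 0.5; data precision n/σ² = 36/5 = 7.2.
θ̂ = (0.5·(-7) + 7.2·(-8.82)) / (0.5 + 7.2) = (-67.004)/7.7 = -2393/275 ≈ -8.7018.

θ̂_MAP = -8.7018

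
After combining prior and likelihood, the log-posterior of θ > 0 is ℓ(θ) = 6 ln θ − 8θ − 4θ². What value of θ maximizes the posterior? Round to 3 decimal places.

θ̂_MAP = 0.500

ℓ'(θ) = 6/θ − 8 − 8θ. Setting this to zero and multiplying by θ: 8θ² + 8θ − 6 = 0.
θ = (−8 + √(8² + 4·8·6)) / (2·8) = (−8 + √256) / 16 = (−8 + 16)/16 = 1/2.
ℓ''(θ) = −6/θ² − 8 < 0, confirming a maximum.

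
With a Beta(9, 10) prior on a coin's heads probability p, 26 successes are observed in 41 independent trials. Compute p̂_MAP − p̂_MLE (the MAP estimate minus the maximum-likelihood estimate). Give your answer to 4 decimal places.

Posterior is Beta(35, 25); MAP = (35−1)/(60−2) = 34/58 ≈ 0.58621.
MLE ignores the prior: p̂_MLE = k/n = 26/41 ≈ 0.63415.
Difference = 34/58 − 26/41 = -57/1189 ≈ -0.0479.

MAP − MLE = -0.0479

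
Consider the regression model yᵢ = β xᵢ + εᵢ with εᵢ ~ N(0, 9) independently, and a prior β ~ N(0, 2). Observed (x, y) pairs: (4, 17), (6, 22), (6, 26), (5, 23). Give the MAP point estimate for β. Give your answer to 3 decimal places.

log p(β | y) = −Σ(yᵢ − βxᵢ)²/(2·9) − β²/(2·2) + const.
Setting the derivative to zero: Σxᵢ(yᵢ − βxᵢ)/9 − β/2 = 0, so β = Σxᵢyᵢ / (Σxᵢ² + σ²/τ²).
Σxᵢyᵢ = 4·17 + 6·22 + 6·26 + 5·23 = 471; Σxᵢ² = 113; σ²/τ² = 4.5.
β̂_MAP = 471 / (113 + 4.5) = 471/117.5 ≈ 4.009.

β̂_MAP = 4.009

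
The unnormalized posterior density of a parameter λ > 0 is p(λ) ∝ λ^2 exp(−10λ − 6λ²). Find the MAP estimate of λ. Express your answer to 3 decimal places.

λ̂_MAP = 0.167

ℓ'(λ) = 2/λ − 10 − 12λ. Setting this to zero and multiplying by λ: 12λ² + 10λ − 2 = 0.
λ = (−10 + √(10² + 4·12·2)) / (2·12) = (−10 + √196) / 24 = (−10 + 14)/24 = 1/6.
ℓ''(λ) = −2/λ² − 12 < 0, confirming a maximum.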